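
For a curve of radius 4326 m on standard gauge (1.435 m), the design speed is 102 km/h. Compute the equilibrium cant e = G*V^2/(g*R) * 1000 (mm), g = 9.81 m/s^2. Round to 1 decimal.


Convert speed: V = 102 / 3.6 = 28.3333 m/s
Apply formula: e = 1.435 * 28.3333^2 / (9.81 * 4326)
e = 1.435 * 802.7778 / 42438.06
e = 0.027145 m = 27.1 mm

27.1


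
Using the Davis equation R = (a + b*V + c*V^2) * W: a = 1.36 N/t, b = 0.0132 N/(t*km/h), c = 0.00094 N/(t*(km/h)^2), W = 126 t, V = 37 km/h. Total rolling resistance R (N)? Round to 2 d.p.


b*V = 0.0132 * 37 = 0.4884
c*V^2 = 0.00094 * 1369 = 1.28686
R_per_t = 1.36 + 0.4884 + 1.28686 = 3.13526 N/t
R_total = 3.13526 * 126 = 395.04 N

395.04


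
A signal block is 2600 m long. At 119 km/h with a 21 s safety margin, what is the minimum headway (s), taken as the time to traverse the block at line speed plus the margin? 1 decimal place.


V = 119 / 3.6 = 33.0556 m/s
Block traversal time = 2600 / 33.0556 = 78.6555 s
Headway = 78.6555 + 21
Headway = 99.7 s

99.7


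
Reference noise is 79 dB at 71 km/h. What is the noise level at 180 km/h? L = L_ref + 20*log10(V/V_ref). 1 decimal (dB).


V/V_ref = 180 / 71 = 2.535211
log10(2.535211) = 0.404014
20 * 0.404014 = 8.0803
L = 79 + 8.0803 = 87.1 dB

87.1


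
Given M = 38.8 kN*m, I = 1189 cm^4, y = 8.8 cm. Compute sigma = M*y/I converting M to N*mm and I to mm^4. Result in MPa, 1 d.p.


Convert units:
M = 38.8 kN*m = 38800000 N*mm
y = 8.8 cm = 88 mm
I = 1189 cm^4 = 11890000 mm^4
sigma = 38800000 * 88 / 11890000
sigma = 287.2 MPa

287.2


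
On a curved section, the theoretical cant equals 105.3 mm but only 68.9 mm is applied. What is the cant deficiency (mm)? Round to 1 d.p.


Cant deficiency = equilibrium cant - actual cant
CD = 105.3 - 68.9
CD = 36.4 mm

36.4


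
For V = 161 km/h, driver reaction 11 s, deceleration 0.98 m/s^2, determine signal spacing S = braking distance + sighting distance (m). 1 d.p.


V = 161 / 3.6 = 44.7222 m/s
Braking distance = 44.7222^2 / (2*0.98) = 1020.4475 m
Sighting distance = 44.7222 * 11 = 491.9444 m
S = 1020.4475 + 491.9444 = 1512.4 m

1512.4


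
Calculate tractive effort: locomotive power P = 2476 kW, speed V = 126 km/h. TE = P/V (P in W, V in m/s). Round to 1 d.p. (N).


Convert: P = 2476 kW = 2476000 W
V = 126 / 3.6 = 35.0 m/s
TE = 2476000 / 35.0
TE = 70742.9 N

70742.9


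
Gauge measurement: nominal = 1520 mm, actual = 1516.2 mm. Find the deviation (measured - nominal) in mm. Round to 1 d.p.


Deviation = measured - nominal
Deviation = 1516.2 - 1520
Deviation = -3.8 mm

-3.8


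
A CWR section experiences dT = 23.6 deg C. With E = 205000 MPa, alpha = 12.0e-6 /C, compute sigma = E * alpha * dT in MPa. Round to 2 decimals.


sigma = E * alpha * dT
sigma = 205000 * 12.0e-6 * 23.6
sigma = 2.46 * 23.6
sigma = 58.06 MPa

58.06


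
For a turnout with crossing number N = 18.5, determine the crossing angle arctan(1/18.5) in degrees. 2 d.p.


1/N = 1/18.5 = 0.054054
angle = arctan(0.054054) = 0.054002 rad
angle = 0.054002 * 180/pi = 3.09 degrees

3.09


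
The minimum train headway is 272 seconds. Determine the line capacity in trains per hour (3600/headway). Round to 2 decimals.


Capacity = 3600 / headway
Capacity = 3600 / 272
Capacity = 13.24 trains/hour

13.24


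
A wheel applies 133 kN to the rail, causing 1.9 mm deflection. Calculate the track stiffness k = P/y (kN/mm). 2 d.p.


Track stiffness k = P / y
k = 133 / 1.9
k = 70.00 kN/mm

70.00


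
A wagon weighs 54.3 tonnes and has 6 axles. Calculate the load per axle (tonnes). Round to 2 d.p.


Load per axle = total weight / number of axles
Load = 54.3 / 6
Load = 9.05 tonnes

9.05


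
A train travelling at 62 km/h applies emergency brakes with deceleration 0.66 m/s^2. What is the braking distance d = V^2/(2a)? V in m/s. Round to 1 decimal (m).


Convert speed: V = 62 / 3.6 = 17.2222 m/s
V^2 = 296.6049
d = 296.6049 / (2 * 0.66)
d = 296.6049 / 1.32
d = 224.7 m

224.7


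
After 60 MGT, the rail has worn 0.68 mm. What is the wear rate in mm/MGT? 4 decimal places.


Wear rate = total wear / cumulative tonnage
Rate = 0.68 / 60
Rate = 0.0113 mm/MGT

0.0113


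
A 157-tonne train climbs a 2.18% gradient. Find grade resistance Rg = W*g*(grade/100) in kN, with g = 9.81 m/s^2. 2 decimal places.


Rg = W * 9.81 * grade / 100
Rg = 157 * 9.81 * 2.18 / 100
Rg = 1540.17 * 0.0218
Rg = 33.58 kN

33.58


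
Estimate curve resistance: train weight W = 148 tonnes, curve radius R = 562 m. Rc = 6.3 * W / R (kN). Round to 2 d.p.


Rc = 6.3 * W / R
Rc = 6.3 * 148 / 562
Rc = 932.4 / 562
Rc = 1.66 kN

1.66


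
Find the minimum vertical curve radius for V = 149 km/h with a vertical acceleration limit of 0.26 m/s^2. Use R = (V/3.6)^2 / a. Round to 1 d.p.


Convert speed: V = 149 / 3.6 = 41.3889 m/s
V^2 = 1713.0401 m^2/s^2
R_v = 1713.0401 / 0.26
R_v = 6588.6 m

6588.6


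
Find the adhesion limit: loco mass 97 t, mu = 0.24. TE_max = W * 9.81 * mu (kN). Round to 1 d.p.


TE_max = W * g * mu
TE_max = 97 * 9.81 * 0.24
TE_max = 951.57 * 0.24
TE_max = 228.4 kN

228.4


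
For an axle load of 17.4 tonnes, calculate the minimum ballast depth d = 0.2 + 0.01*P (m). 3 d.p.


d = 0.2 + 0.01 * 17.4
d = 0.2 + 0.174
d = 0.374 m

0.374


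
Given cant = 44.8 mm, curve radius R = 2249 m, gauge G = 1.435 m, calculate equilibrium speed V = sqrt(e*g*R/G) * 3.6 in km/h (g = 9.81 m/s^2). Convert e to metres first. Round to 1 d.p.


Convert cant: e = 44.8 mm = 0.0448 m
V_ms = sqrt(0.0448 * 9.81 * 2249 / 1.435)
V_ms = sqrt(688.78642) = 26.2447 m/s
V = 26.2447 * 3.6 = 94.5 km/h

94.5


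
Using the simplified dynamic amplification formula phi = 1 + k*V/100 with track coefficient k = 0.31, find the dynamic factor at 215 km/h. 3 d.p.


phi = 1 + k * V / 100
phi = 1 + 0.31 * 215 / 100
phi = 1 + 0.6665
phi = 1.667

1.667


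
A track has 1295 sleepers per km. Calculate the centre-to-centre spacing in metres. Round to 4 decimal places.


Spacing = 1000 m / number of sleepers
Spacing = 1000 / 1295
Spacing = 0.7722 m

0.7722


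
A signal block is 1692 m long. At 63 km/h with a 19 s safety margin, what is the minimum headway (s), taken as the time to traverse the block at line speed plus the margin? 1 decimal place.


V = 63 / 3.6 = 17.5 m/s
Block traversal time = 1692 / 17.5 = 96.6857 s
Headway = 96.6857 + 19
Headway = 115.7 s

115.7


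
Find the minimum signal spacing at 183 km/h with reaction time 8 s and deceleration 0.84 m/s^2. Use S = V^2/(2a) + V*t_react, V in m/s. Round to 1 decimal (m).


V = 183 / 3.6 = 50.8333 m/s
Braking distance = 50.8333^2 / (2*0.84) = 1538.1118 m
Sighting distance = 50.8333 * 8 = 406.6667 m
S = 1538.1118 + 406.6667 = 1944.8 m

1944.8


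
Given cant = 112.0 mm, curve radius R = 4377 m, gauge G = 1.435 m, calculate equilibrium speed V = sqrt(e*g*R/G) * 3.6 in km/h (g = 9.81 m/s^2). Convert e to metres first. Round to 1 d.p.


Convert cant: e = 112.0 mm = 0.1120 m
V_ms = sqrt(0.1120 * 9.81 * 4377 / 1.435)
V_ms = sqrt(3351.287415) = 57.8903 m/s
V = 57.8903 * 3.6 = 208.4 km/h

208.4


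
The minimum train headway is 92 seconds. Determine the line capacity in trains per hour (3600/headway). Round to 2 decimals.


Capacity = 3600 / headway
Capacity = 3600 / 92
Capacity = 39.13 trains/hour

39.13


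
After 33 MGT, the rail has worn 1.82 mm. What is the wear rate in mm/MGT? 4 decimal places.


Wear rate = total wear / cumulative tonnage
Rate = 1.82 / 33
Rate = 0.0552 mm/MGT

0.0552


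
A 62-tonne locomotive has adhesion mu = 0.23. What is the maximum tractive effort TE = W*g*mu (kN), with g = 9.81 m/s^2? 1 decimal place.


TE_max = W * g * mu
TE_max = 62 * 9.81 * 0.23
TE_max = 608.22 * 0.23
TE_max = 139.9 kN

139.9


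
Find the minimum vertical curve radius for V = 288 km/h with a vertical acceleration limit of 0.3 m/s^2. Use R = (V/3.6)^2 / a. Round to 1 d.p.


Convert speed: V = 288 / 3.6 = 80.0 m/s
V^2 = 6400.0 m^2/s^2
R_v = 6400.0 / 0.3
R_v = 21333.3 m

21333.3


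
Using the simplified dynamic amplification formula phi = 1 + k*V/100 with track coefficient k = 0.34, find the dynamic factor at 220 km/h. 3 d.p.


phi = 1 + k * V / 100
phi = 1 + 0.34 * 220 / 100
phi = 1 + 0.748
phi = 1.748

1.748


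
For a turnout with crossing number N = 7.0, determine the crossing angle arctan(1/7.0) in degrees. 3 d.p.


1/N = 1/7.0 = 0.142857
angle = arctan(0.142857) = 0.141897 rad
angle = 0.141897 * 180/pi = 8.130 degrees

8.130


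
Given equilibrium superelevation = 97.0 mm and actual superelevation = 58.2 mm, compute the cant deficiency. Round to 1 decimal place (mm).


Cant deficiency = equilibrium cant - actual cant
CD = 97.0 - 58.2
CD = 38.8 mm

38.8


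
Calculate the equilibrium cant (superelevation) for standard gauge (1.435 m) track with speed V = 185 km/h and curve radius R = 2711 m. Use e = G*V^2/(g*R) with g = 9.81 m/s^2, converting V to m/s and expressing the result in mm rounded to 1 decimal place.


Convert speed: V = 185 / 3.6 = 51.3889 m/s
Apply formula: e = 1.435 * 51.3889^2 / (9.81 * 2711)
e = 1.435 * 2640.8179 / 26594.91
e = 0.142492 m = 142.5 mm

142.5


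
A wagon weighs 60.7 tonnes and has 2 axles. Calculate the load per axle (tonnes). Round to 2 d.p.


Load per axle = total weight / number of axles
Load = 60.7 / 2
Load = 30.35 tonnes

30.35


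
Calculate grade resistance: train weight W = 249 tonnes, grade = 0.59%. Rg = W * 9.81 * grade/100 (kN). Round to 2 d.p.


Rg = W * 9.81 * grade / 100
Rg = 249 * 9.81 * 0.59 / 100
Rg = 2442.69 * 0.0059
Rg = 14.41 kN

14.41


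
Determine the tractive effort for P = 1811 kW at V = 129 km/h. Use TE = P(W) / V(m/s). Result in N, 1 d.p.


Convert: P = 1811 kW = 1811000 W
V = 129 / 3.6 = 35.8333 m/s
TE = 1811000 / 35.8333
TE = 50539.5 N

50539.5


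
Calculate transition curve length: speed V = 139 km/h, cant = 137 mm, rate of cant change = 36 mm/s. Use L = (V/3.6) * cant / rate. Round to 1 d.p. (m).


Convert speed: V = 139 / 3.6 = 38.6111 m/s
L = 38.6111 * 137 / 36
L = 5289.7222 / 36
L = 146.9 m

146.9


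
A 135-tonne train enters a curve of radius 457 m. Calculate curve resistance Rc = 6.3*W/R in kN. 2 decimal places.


Rc = 6.3 * W / R
Rc = 6.3 * 135 / 457
Rc = 850.5 / 457
Rc = 1.86 kN

1.86


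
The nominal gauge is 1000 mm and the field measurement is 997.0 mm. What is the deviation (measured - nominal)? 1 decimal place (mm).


Deviation = measured - nominal
Deviation = 997.0 - 1000
Deviation = -3.0 mm

-3.0


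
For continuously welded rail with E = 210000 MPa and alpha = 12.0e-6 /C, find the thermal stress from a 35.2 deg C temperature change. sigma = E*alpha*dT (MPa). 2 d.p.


sigma = E * alpha * dT
sigma = 210000 * 12.0e-6 * 35.2
sigma = 2.52 * 35.2
sigma = 88.70 MPa

88.70


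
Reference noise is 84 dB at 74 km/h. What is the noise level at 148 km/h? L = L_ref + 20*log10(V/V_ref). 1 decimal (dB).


V/V_ref = 148 / 74 = 2.0
log10(2.0) = 0.30103
20 * 0.30103 = 6.0206
L = 84 + 6.0206 = 90.0 dB

90.0


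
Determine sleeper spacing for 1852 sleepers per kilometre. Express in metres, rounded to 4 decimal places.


Spacing = 1000 m / number of sleepers
Spacing = 1000 / 1852
Spacing = 0.5400 m

0.5400


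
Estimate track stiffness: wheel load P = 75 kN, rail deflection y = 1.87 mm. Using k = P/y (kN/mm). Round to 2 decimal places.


Track stiffness k = P / y
k = 75 / 1.87
k = 40.11 kN/mm

40.11


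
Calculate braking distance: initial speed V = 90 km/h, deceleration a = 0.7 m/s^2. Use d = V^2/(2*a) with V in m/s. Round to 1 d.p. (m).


Convert speed: V = 90 / 3.6 = 25.0 m/s
V^2 = 625.0
d = 625.0 / (2 * 0.7)
d = 625.0 / 1.4
d = 446.4 m

446.4


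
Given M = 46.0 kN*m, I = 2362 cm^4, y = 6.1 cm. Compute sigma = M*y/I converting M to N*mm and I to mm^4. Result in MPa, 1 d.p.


Convert units:
M = 46.0 kN*m = 46000000 N*mm
y = 6.1 cm = 61 mm
I = 2362 cm^4 = 23620000 mm^4
sigma = 46000000 * 61 / 23620000
sigma = 118.8 MPa

118.8


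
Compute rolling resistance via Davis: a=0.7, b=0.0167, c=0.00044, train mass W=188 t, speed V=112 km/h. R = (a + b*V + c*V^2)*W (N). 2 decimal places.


b*V = 0.0167 * 112 = 1.8704
c*V^2 = 0.00044 * 12544 = 5.51936
R_per_t = 0.7 + 1.8704 + 5.51936 = 8.08976 N/t
R_total = 8.08976 * 188 = 1520.87 N

1520.87


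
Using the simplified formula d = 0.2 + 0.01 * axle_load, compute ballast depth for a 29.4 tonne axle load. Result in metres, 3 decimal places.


d = 0.2 + 0.01 * 29.4
d = 0.2 + 0.294
d = 0.494 m

0.494


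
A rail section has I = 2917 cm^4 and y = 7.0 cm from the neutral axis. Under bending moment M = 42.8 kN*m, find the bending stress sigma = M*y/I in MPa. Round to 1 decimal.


Convert units:
M = 42.8 kN*m = 42800000 N*mm
y = 7.0 cm = 70 mm
I = 2917 cm^4 = 29170000 mm^4
sigma = 42800000 * 70 / 29170000
sigma = 102.7 MPa

102.7


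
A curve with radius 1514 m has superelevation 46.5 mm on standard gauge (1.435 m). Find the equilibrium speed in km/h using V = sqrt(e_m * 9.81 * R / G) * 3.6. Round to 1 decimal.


Convert cant: e = 46.5 mm = 0.0465 m
V_ms = sqrt(0.0465 * 9.81 * 1514 / 1.435)
V_ms = sqrt(481.277916) = 21.938 m/s
V = 21.938 * 3.6 = 79.0 km/h

79.0


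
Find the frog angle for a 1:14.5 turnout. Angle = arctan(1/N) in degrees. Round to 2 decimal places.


1/N = 1/14.5 = 0.068966
angle = arctan(0.068966) = 0.068856 rad
angle = 0.068856 * 180/pi = 3.95 degrees

3.95


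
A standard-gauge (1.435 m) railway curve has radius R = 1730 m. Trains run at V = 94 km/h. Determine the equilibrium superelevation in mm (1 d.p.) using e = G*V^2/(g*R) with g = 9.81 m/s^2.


Convert speed: V = 94 / 3.6 = 26.1111 m/s
Apply formula: e = 1.435 * 26.1111^2 / (9.81 * 1730)
e = 1.435 * 681.7901 / 16971.3
e = 0.057648 m = 57.6 mm

57.6


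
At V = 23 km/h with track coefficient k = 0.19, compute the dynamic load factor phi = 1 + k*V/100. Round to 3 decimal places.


phi = 1 + k * V / 100
phi = 1 + 0.19 * 23 / 100
phi = 1 + 0.0437
phi = 1.044

1.044


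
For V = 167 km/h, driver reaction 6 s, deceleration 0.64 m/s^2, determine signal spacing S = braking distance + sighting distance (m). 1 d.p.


V = 167 / 3.6 = 46.3889 m/s
Braking distance = 46.3889^2 / (2*0.64) = 1681.1945 m
Sighting distance = 46.3889 * 6 = 278.3333 m
S = 1681.1945 + 278.3333 = 1959.5 m

1959.5


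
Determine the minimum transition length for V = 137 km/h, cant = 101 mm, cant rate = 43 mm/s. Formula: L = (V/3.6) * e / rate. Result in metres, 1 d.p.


Convert speed: V = 137 / 3.6 = 38.0556 m/s
L = 38.0556 * 101 / 43
L = 3843.6111 / 43
L = 89.4 m

89.4


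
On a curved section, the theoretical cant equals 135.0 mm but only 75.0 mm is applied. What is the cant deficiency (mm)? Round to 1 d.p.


Cant deficiency = equilibrium cant - actual cant
CD = 135.0 - 75.0
CD = 60.0 mm

60.0


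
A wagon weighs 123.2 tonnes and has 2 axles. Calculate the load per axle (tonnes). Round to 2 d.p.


Load per axle = total weight / number of axles
Load = 123.2 / 2
Load = 61.60 tonnes

61.60


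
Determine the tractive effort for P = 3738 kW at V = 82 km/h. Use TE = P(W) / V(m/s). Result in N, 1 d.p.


Convert: P = 3738 kW = 3738000 W
V = 82 / 3.6 = 22.7778 m/s
TE = 3738000 / 22.7778
TE = 164107.3 N

164107.3


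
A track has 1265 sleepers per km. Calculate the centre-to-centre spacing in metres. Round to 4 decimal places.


Spacing = 1000 m / number of sleepers
Spacing = 1000 / 1265
Spacing = 0.7905 m

0.7905


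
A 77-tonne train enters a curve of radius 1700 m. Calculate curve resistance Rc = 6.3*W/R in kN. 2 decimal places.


Rc = 6.3 * W / R
Rc = 6.3 * 77 / 1700
Rc = 485.1 / 1700
Rc = 0.29 kN

0.29


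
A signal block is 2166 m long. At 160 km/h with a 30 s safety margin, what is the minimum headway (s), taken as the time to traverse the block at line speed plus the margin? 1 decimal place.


V = 160 / 3.6 = 44.4444 m/s
Block traversal time = 2166 / 44.4444 = 48.735 s
Headway = 48.735 + 30
Headway = 78.7 s

78.7


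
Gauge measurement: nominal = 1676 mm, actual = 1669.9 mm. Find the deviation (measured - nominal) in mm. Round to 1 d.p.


Deviation = measured - nominal
Deviation = 1669.9 - 1676
Deviation = -6.1 mm

-6.1


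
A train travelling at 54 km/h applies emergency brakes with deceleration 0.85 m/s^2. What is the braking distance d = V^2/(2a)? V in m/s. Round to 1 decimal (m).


Convert speed: V = 54 / 3.6 = 15.0 m/s
V^2 = 225.0
d = 225.0 / (2 * 0.85)
d = 225.0 / 1.7
d = 132.4 m

132.4


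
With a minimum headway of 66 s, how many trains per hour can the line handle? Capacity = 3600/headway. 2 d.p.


Capacity = 3600 / headway
Capacity = 3600 / 66
Capacity = 54.55 trains/hour

54.55


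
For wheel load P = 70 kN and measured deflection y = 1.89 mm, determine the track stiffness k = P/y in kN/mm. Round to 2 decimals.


Track stiffness k = P / y
k = 70 / 1.89
k = 37.04 kN/mm

37.04


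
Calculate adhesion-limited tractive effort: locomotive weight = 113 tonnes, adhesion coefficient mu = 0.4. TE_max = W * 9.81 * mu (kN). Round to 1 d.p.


TE_max = W * g * mu
TE_max = 113 * 9.81 * 0.4
TE_max = 1108.53 * 0.4
TE_max = 443.4 kN

443.4


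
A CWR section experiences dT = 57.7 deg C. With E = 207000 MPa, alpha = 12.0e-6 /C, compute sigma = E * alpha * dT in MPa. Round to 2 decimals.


sigma = E * alpha * dT
sigma = 207000 * 12.0e-6 * 57.7
sigma = 2.484 * 57.7
sigma = 143.33 MPa

143.33


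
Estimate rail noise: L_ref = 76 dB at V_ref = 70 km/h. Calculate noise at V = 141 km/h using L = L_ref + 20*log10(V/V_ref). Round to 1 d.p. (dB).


V/V_ref = 141 / 70 = 2.014286
log10(2.014286) = 0.304121
20 * 0.304121 = 6.0824
L = 76 + 6.0824 = 82.1 dB

82.1


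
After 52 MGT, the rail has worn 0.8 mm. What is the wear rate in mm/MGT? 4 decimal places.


Wear rate = total wear / cumulative tonnage
Rate = 0.8 / 52
Rate = 0.0154 mm/MGT

0.0154


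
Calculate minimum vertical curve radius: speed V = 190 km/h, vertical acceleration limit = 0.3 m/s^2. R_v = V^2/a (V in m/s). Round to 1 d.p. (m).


Convert speed: V = 190 / 3.6 = 52.7778 m/s
V^2 = 2785.4938 m^2/s^2
R_v = 2785.4938 / 0.3
R_v = 9285.0 m

9285.0


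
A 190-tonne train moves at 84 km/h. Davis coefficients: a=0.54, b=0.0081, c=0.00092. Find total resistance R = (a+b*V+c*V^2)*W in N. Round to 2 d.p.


b*V = 0.0081 * 84 = 0.6804
c*V^2 = 0.00092 * 7056 = 6.49152
R_per_t = 0.54 + 0.6804 + 6.49152 = 7.71192 N/t
R_total = 7.71192 * 190 = 1465.26 N

1465.26


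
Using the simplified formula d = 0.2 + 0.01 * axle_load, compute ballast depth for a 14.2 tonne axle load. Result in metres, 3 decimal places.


d = 0.2 + 0.01 * 14.2
d = 0.2 + 0.142
d = 0.342 m

0.342


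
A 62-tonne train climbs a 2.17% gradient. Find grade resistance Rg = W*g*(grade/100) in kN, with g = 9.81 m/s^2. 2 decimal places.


Rg = W * 9.81 * grade / 100
Rg = 62 * 9.81 * 2.17 / 100
Rg = 608.22 * 0.0217
Rg = 13.20 kN

13.20


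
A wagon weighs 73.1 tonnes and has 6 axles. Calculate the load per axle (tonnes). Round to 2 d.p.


Load per axle = total weight / number of axles
Load = 73.1 / 6
Load = 12.18 tonnes

12.18


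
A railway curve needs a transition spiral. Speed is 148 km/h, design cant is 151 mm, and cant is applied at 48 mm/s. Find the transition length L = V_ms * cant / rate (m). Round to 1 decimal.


Convert speed: V = 148 / 3.6 = 41.1111 m/s
L = 41.1111 * 151 / 48
L = 6207.7778 / 48
L = 129.3 m

129.3


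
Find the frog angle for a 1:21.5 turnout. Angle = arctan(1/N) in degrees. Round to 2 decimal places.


1/N = 1/21.5 = 0.046512
angle = arctan(0.046512) = 0.046478 rad
angle = 0.046478 * 180/pi = 2.66 degrees

2.66


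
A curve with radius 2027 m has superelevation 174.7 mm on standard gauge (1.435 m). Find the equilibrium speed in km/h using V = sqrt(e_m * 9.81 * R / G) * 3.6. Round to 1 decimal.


Convert cant: e = 174.7 mm = 0.1747 m
V_ms = sqrt(0.1747 * 9.81 * 2027 / 1.435)
V_ms = sqrt(2420.827031) = 49.2019 m/s
V = 49.2019 * 3.6 = 177.1 km/h

177.1


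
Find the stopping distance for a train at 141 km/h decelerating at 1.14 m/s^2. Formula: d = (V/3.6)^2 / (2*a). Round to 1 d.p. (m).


Convert speed: V = 141 / 3.6 = 39.1667 m/s
V^2 = 1534.0278
d = 1534.0278 / (2 * 1.14)
d = 1534.0278 / 2.28
d = 672.8 m

672.8


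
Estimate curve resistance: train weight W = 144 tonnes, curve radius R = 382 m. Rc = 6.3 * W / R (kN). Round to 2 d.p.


Rc = 6.3 * W / R
Rc = 6.3 * 144 / 382
Rc = 907.2 / 382
Rc = 2.37 kN

2.37


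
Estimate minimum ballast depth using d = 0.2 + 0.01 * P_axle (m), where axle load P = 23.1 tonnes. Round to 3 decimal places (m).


d = 0.2 + 0.01 * 23.1
d = 0.2 + 0.231
d = 0.431 m

0.431


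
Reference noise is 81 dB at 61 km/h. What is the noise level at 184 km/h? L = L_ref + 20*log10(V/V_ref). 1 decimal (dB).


V/V_ref = 184 / 61 = 3.016393
log10(3.016393) = 0.479488
20 * 0.479488 = 9.5898
L = 81 + 9.5898 = 90.6 dB

90.6


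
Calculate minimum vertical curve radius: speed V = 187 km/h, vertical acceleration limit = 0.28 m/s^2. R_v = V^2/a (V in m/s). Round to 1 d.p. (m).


Convert speed: V = 187 / 3.6 = 51.9444 m/s
V^2 = 2698.2253 m^2/s^2
R_v = 2698.2253 / 0.28
R_v = 9636.5 m

9636.5


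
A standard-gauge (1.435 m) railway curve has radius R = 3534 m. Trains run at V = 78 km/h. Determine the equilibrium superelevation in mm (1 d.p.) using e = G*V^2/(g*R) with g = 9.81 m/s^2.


Convert speed: V = 78 / 3.6 = 21.6667 m/s
Apply formula: e = 1.435 * 21.6667^2 / (9.81 * 3534)
e = 1.435 * 469.4444 / 34668.54
e = 0.019431 m = 19.4 mm

19.4


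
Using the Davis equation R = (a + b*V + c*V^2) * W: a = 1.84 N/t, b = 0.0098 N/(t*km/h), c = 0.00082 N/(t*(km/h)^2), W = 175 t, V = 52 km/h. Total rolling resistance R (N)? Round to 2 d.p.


b*V = 0.0098 * 52 = 0.5096
c*V^2 = 0.00082 * 2704 = 2.21728
R_per_t = 1.84 + 0.5096 + 2.21728 = 4.56688 N/t
R_total = 4.56688 * 175 = 799.20 N

799.20


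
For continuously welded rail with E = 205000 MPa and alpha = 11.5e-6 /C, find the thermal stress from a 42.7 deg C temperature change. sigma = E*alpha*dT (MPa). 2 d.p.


sigma = E * alpha * dT
sigma = 205000 * 11.5e-6 * 42.7
sigma = 2.3575 * 42.7
sigma = 100.67 MPa

100.67


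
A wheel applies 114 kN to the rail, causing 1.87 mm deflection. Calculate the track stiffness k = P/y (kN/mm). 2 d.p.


Track stiffness k = P / y
k = 114 / 1.87
k = 60.96 kN/mm

60.96


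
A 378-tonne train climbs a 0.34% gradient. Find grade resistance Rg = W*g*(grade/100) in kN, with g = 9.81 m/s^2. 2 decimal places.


Rg = W * 9.81 * grade / 100
Rg = 378 * 9.81 * 0.34 / 100
Rg = 3708.18 * 0.0034
Rg = 12.61 kN

12.61


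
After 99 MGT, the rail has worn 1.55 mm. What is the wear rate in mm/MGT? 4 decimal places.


Wear rate = total wear / cumulative tonnage
Rate = 1.55 / 99
Rate = 0.0157 mm/MGT

0.0157


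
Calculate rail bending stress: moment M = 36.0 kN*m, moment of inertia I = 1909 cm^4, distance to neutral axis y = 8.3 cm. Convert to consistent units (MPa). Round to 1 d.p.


Convert units:
M = 36.0 kN*m = 36000000 N*mm
y = 8.3 cm = 83 mm
I = 1909 cm^4 = 19090000 mm^4
sigma = 36000000 * 83 / 19090000
sigma = 156.5 MPa

156.5


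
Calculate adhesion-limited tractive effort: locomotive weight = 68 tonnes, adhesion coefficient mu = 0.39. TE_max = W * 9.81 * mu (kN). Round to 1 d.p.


TE_max = W * g * mu
TE_max = 68 * 9.81 * 0.39
TE_max = 667.08 * 0.39
TE_max = 260.2 kN

260.2


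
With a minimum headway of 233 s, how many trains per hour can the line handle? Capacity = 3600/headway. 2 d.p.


Capacity = 3600 / headway
Capacity = 3600 / 233
Capacity = 15.45 trains/hour

15.45


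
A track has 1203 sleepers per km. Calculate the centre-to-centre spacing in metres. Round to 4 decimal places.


Spacing = 1000 m / number of sleepers
Spacing = 1000 / 1203
Spacing = 0.8313 m

0.8313


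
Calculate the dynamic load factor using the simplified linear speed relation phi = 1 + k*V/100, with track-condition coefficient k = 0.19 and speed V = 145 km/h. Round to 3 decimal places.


phi = 1 + k * V / 100
phi = 1 + 0.19 * 145 / 100
phi = 1 + 0.2755
phi = 1.276

1.276


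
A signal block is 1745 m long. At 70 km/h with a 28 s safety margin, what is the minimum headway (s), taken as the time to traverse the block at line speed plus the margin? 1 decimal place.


V = 70 / 3.6 = 19.4444 m/s
Block traversal time = 1745 / 19.4444 = 89.7429 s
Headway = 89.7429 + 28
Headway = 117.7 s

117.7


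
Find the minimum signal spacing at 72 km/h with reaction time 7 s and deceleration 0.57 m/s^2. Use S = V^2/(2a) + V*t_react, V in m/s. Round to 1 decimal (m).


V = 72 / 3.6 = 20.0 m/s
Braking distance = 20.0^2 / (2*0.57) = 350.8772 m
Sighting distance = 20.0 * 7 = 140.0 m
S = 350.8772 + 140.0 = 490.9 m

490.9


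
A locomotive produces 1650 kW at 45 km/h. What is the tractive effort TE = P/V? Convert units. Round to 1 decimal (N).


Convert: P = 1650 kW = 1650000 W
V = 45 / 3.6 = 12.5 m/s
TE = 1650000 / 12.5
TE = 132000.0 N

132000.0


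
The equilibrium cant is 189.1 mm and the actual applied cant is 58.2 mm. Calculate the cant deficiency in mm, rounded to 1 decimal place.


Cant deficiency = equilibrium cant - actual cant
CD = 189.1 - 58.2
CD = 130.9 mm

130.9


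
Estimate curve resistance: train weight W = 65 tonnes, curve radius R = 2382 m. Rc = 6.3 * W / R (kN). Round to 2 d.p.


Rc = 6.3 * W / R
Rc = 6.3 * 65 / 2382
Rc = 409.5 / 2382
Rc = 0.17 kN

0.17


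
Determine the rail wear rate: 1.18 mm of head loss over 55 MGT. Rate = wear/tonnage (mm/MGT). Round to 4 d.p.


Wear rate = total wear / cumulative tonnage
Rate = 1.18 / 55
Rate = 0.0215 mm/MGT

0.0215


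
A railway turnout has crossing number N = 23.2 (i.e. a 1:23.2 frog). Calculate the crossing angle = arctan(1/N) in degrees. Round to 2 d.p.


1/N = 1/23.2 = 0.043103
angle = arctan(0.043103) = 0.043077 rad
angle = 0.043077 * 180/pi = 2.47 degrees

2.47


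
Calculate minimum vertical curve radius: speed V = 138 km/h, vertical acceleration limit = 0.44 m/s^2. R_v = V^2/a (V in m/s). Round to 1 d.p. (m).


Convert speed: V = 138 / 3.6 = 38.3333 m/s
V^2 = 1469.4444 m^2/s^2
R_v = 1469.4444 / 0.44
R_v = 3339.6 m

3339.6


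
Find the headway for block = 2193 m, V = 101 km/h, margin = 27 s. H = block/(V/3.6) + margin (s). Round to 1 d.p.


V = 101 / 3.6 = 28.0556 m/s
Block traversal time = 2193 / 28.0556 = 78.1663 s
Headway = 78.1663 + 27
Headway = 105.2 s

105.2


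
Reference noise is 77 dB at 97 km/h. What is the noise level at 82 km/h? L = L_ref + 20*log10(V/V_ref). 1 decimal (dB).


V/V_ref = 82 / 97 = 0.845361
log10(0.845361) = -0.072958
20 * -0.072958 = -1.4592
L = 77 + -1.4592 = 75.5 dB

75.5


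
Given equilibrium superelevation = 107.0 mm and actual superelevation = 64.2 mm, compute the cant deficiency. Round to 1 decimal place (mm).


Cant deficiency = equilibrium cant - actual cant
CD = 107.0 - 64.2
CD = 42.8 mm

42.8


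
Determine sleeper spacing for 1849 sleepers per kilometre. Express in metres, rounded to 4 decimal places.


Spacing = 1000 m / number of sleepers
Spacing = 1000 / 1849
Spacing = 0.5408 m

0.5408


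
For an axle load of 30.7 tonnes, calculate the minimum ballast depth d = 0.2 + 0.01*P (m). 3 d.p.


d = 0.2 + 0.01 * 30.7
d = 0.2 + 0.307
d = 0.507 m

0.507


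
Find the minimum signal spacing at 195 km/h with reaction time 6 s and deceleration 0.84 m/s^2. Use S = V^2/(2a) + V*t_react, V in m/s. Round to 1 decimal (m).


V = 195 / 3.6 = 54.1667 m/s
Braking distance = 54.1667^2 / (2*0.84) = 1746.4451 m
Sighting distance = 54.1667 * 6 = 325.0 m
S = 1746.4451 + 325.0 = 2071.4 m

2071.4


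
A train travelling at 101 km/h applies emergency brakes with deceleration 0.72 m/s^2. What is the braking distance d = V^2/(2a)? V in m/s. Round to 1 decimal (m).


Convert speed: V = 101 / 3.6 = 28.0556 m/s
V^2 = 787.1142
d = 787.1142 / (2 * 0.72)
d = 787.1142 / 1.44
d = 546.6 m

546.6


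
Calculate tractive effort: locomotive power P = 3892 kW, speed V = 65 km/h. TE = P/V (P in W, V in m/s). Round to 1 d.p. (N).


Convert: P = 3892 kW = 3892000 W
V = 65 / 3.6 = 18.0556 m/s
TE = 3892000 / 18.0556
TE = 215556.9 N

215556.9


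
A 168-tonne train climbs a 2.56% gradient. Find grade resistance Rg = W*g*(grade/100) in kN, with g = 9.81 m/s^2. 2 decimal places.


Rg = W * 9.81 * grade / 100
Rg = 168 * 9.81 * 2.56 / 100
Rg = 1648.08 * 0.0256
Rg = 42.19 kN

42.19


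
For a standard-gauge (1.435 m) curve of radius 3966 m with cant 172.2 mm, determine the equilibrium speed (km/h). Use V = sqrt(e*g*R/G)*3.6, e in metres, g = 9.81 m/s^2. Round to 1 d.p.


Convert cant: e = 172.2 mm = 0.1722 m
V_ms = sqrt(0.1722 * 9.81 * 3966 / 1.435)
V_ms = sqrt(4668.7752) = 68.3284 m/s
V = 68.3284 * 3.6 = 246.0 km/h

246.0


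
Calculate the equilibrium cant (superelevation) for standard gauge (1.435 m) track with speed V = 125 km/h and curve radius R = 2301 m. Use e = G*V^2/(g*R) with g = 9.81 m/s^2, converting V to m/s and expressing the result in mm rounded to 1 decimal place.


Convert speed: V = 125 / 3.6 = 34.7222 m/s
Apply formula: e = 1.435 * 34.7222^2 / (9.81 * 2301)
e = 1.435 * 1205.6327 / 22572.81
e = 0.076645 m = 76.6 mm

76.6


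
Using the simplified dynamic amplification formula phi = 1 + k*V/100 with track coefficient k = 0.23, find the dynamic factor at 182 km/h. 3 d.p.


phi = 1 + k * V / 100
phi = 1 + 0.23 * 182 / 100
phi = 1 + 0.4186
phi = 1.419

1.419


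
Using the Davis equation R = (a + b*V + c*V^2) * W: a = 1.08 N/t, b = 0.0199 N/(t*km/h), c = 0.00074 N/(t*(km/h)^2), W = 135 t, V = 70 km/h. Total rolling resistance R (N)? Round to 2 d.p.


b*V = 0.0199 * 70 = 1.393
c*V^2 = 0.00074 * 4900 = 3.626
R_per_t = 1.08 + 1.393 + 3.626 = 6.099 N/t
R_total = 6.099 * 135 = 823.37 N

823.37


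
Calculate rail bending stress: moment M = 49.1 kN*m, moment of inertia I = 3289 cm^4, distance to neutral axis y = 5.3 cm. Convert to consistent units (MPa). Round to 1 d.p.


Convert units:
M = 49.1 kN*m = 49100000 N*mm
y = 5.3 cm = 53 mm
I = 3289 cm^4 = 32890000 mm^4
sigma = 49100000 * 53 / 32890000
sigma = 79.1 MPa

79.1


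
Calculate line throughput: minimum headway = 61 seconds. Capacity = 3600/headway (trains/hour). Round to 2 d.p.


Capacity = 3600 / headway
Capacity = 3600 / 61
Capacity = 59.02 trains/hour

59.02


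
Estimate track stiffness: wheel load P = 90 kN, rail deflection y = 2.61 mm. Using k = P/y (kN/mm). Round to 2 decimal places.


Track stiffness k = P / y
k = 90 / 2.61
k = 34.48 kN/mm

34.48


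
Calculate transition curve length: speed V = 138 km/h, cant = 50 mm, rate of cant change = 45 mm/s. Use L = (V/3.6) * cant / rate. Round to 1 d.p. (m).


Convert speed: V = 138 / 3.6 = 38.3333 m/s
L = 38.3333 * 50 / 45
L = 1916.6667 / 45
L = 42.6 m

42.6


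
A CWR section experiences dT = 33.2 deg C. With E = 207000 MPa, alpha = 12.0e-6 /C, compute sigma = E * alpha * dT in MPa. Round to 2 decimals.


sigma = E * alpha * dT
sigma = 207000 * 12.0e-6 * 33.2
sigma = 2.484 * 33.2
sigma = 82.47 MPa

82.47


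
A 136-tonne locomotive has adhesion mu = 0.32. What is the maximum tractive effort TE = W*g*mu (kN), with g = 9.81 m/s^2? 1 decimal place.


TE_max = W * g * mu
TE_max = 136 * 9.81 * 0.32
TE_max = 1334.16 * 0.32
TE_max = 426.9 kN

426.9


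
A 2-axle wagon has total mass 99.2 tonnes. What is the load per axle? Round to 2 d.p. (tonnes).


Load per axle = total weight / number of axles
Load = 99.2 / 2
Load = 49.60 tonnes

49.60


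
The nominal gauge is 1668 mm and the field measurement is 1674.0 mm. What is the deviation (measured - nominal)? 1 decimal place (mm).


Deviation = measured - nominal
Deviation = 1674.0 - 1668
Deviation = 6.0 mm

6.0


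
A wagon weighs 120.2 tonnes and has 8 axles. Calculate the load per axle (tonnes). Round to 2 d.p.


Load per axle = total weight / number of axles
Load = 120.2 / 8
Load = 15.03 tonnes

15.03


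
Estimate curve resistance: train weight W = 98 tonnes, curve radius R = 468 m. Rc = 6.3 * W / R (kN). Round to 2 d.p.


Rc = 6.3 * W / R
Rc = 6.3 * 98 / 468
Rc = 617.4 / 468
Rc = 1.32 kN

1.32


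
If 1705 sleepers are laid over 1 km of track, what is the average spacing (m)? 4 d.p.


Spacing = 1000 m / number of sleepers
Spacing = 1000 / 1705
Spacing = 0.5865 m

0.5865


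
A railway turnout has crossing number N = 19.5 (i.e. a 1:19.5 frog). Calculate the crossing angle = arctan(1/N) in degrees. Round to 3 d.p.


1/N = 1/19.5 = 0.051282
angle = arctan(0.051282) = 0.051237 rad
angle = 0.051237 * 180/pi = 2.936 degrees

2.936


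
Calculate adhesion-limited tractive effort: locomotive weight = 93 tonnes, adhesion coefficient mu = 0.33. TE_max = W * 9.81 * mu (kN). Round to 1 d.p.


TE_max = W * g * mu
TE_max = 93 * 9.81 * 0.33
TE_max = 912.33 * 0.33
TE_max = 301.1 kN

301.1


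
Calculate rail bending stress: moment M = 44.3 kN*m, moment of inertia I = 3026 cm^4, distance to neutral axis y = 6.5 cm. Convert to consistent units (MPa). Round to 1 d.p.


Convert units:
M = 44.3 kN*m = 44300000 N*mm
y = 6.5 cm = 65 mm
I = 3026 cm^4 = 30260000 mm^4
sigma = 44300000 * 65 / 30260000
sigma = 95.2 MPa

95.2


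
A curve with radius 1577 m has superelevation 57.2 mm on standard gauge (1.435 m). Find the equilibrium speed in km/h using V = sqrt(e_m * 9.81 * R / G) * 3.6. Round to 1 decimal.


Convert cant: e = 57.2 mm = 0.0572 m
V_ms = sqrt(0.0572 * 9.81 * 1577 / 1.435)
V_ms = sqrt(616.658651) = 24.8326 m/s
V = 24.8326 * 3.6 = 89.4 km/h

89.4


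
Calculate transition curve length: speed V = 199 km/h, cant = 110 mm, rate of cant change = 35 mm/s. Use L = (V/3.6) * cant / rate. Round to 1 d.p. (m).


Convert speed: V = 199 / 3.6 = 55.2778 m/s
L = 55.2778 * 110 / 35
L = 6080.5556 / 35
L = 173.7 m

173.7


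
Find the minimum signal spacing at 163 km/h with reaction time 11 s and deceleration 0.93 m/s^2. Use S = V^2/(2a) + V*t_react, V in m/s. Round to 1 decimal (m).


V = 163 / 3.6 = 45.2778 m/s
Braking distance = 45.2778^2 / (2*0.93) = 1102.192 m
Sighting distance = 45.2778 * 11 = 498.0556 m
S = 1102.192 + 498.0556 = 1600.2 m

1600.2


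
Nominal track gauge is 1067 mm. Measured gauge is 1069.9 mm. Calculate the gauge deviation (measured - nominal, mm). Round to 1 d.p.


Deviation = measured - nominal
Deviation = 1069.9 - 1067
Deviation = 2.9 mm

2.9


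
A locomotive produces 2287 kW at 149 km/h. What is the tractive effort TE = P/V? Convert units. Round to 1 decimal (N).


Convert: P = 2287 kW = 2287000 W
V = 149 / 3.6 = 41.3889 m/s
TE = 2287000 / 41.3889
TE = 55256.4 N

55256.4


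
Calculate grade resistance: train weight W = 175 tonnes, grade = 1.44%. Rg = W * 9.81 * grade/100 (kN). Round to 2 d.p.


Rg = W * 9.81 * grade / 100
Rg = 175 * 9.81 * 1.44 / 100
Rg = 1716.75 * 0.0144
Rg = 24.72 kN

24.72


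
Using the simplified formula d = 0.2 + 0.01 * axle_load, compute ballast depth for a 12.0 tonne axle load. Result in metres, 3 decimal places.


d = 0.2 + 0.01 * 12.0
d = 0.2 + 0.12
d = 0.320 m

0.320


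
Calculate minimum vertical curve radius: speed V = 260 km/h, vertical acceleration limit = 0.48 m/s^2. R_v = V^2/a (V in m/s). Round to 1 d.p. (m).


Convert speed: V = 260 / 3.6 = 72.2222 m/s
V^2 = 5216.0494 m^2/s^2
R_v = 5216.0494 / 0.48
R_v = 10866.8 m

10866.8


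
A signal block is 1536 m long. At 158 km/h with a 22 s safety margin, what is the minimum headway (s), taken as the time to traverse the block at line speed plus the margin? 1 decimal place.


V = 158 / 3.6 = 43.8889 m/s
Block traversal time = 1536 / 43.8889 = 34.9975 s
Headway = 34.9975 + 22
Headway = 57.0 s

57.0


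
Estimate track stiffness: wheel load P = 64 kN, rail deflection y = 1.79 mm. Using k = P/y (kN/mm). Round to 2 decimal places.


Track stiffness k = P / y
k = 64 / 1.79
k = 35.75 kN/mm

35.75


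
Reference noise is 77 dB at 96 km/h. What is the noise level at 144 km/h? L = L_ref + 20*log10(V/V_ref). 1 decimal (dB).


V/V_ref = 144 / 96 = 1.5
log10(1.5) = 0.176091
20 * 0.176091 = 3.5218
L = 77 + 3.5218 = 80.5 dB

80.5


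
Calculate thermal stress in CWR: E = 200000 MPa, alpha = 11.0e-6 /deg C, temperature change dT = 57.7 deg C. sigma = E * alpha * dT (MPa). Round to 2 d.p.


sigma = E * alpha * dT
sigma = 200000 * 11.0e-6 * 57.7
sigma = 2.2 * 57.7
sigma = 126.94 MPa

126.94


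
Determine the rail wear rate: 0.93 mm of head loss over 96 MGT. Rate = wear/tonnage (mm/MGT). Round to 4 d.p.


Wear rate = total wear / cumulative tonnage
Rate = 0.93 / 96
Rate = 0.0097 mm/MGT

0.0097


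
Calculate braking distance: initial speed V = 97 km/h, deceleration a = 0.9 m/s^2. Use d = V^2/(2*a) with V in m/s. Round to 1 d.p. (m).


Convert speed: V = 97 / 3.6 = 26.9444 m/s
V^2 = 726.0031
d = 726.0031 / (2 * 0.9)
d = 726.0031 / 1.8
d = 403.3 m

403.3


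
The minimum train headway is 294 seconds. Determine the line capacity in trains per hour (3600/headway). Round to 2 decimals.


Capacity = 3600 / headway
Capacity = 3600 / 294
Capacity = 12.24 trains/hour

12.24


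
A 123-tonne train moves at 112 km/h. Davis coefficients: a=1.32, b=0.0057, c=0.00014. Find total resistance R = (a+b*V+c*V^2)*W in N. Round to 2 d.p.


b*V = 0.0057 * 112 = 0.6384
c*V^2 = 0.00014 * 12544 = 1.75616
R_per_t = 1.32 + 0.6384 + 1.75616 = 3.71456 N/t
R_total = 3.71456 * 123 = 456.89 N

456.89


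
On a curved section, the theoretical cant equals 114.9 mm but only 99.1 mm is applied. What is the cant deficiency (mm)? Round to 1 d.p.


Cant deficiency = equilibrium cant - actual cant
CD = 114.9 - 99.1
CD = 15.8 mm

15.8


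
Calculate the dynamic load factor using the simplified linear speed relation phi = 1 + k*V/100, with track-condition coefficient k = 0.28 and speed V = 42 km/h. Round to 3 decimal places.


phi = 1 + k * V / 100
phi = 1 + 0.28 * 42 / 100
phi = 1 + 0.1176
phi = 1.118

1.118


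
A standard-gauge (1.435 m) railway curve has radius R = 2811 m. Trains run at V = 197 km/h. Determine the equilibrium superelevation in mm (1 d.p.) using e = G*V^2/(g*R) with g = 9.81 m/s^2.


Convert speed: V = 197 / 3.6 = 54.7222 m/s
Apply formula: e = 1.435 * 54.7222^2 / (9.81 * 2811)
e = 1.435 * 2994.5216 / 27575.91
e = 0.155829 m = 155.8 mm

155.8


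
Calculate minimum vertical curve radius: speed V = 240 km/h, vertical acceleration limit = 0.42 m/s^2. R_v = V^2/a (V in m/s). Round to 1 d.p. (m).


Convert speed: V = 240 / 3.6 = 66.6667 m/s
V^2 = 4444.4444 m^2/s^2
R_v = 4444.4444 / 0.42
R_v = 10582.0 m

10582.0


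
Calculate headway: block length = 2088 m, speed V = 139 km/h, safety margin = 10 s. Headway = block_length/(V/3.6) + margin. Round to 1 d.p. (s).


V = 139 / 3.6 = 38.6111 m/s
Block traversal time = 2088 / 38.6111 = 54.0777 s
Headway = 54.0777 + 10
Headway = 64.1 s

64.1


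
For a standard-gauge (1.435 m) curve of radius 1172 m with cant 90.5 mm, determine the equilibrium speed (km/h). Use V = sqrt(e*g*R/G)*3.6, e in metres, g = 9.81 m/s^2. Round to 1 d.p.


Convert cant: e = 90.5 mm = 0.0905 m
V_ms = sqrt(0.0905 * 9.81 * 1172 / 1.435)
V_ms = sqrt(725.092307) = 26.9275 m/s
V = 26.9275 * 3.6 = 96.9 km/h

96.9


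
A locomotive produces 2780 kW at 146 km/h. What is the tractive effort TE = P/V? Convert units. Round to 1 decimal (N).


Convert: P = 2780 kW = 2780000 W
V = 146 / 3.6 = 40.5556 m/s
TE = 2780000 / 40.5556
TE = 68547.9 N

68547.9


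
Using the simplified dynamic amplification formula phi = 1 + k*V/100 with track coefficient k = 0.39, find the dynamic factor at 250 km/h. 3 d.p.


phi = 1 + k * V / 100
phi = 1 + 0.39 * 250 / 100
phi = 1 + 0.975
phi = 1.975

1.975


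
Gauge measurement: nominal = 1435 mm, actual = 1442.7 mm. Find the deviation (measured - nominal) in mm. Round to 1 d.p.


Deviation = measured - nominal
Deviation = 1442.7 - 1435
Deviation = 7.7 mm

7.7
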